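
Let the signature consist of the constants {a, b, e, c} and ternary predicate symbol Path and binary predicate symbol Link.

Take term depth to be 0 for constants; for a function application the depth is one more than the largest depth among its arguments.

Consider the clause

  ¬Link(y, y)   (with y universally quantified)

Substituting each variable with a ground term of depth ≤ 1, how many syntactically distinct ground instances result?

4

Ground terms of depth ≤ 1:
  With no function symbols every ground term is a constant, so there are exactly 4 ground terms at every depth bound.
  N_0 = 4
  N_1 = 4
  Explicitly: a, b, e, c.
So there are 4 ground terms available for substitution.
The variable y ranges independently over the available ground terms, and distinct assignments produce distinct instances.
Number of ground instances = 4.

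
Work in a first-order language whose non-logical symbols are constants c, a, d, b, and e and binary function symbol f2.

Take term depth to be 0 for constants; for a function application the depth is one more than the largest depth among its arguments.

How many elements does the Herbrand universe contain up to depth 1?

Let N_k count ground terms of depth at most k. Each non-constant term of depth ≤ k is some function symbol applied to depth-≤(k−1) arguments, giving N_k = 5 + N_{k-1}^2.
N_0 = 5
N_1 = 5 + 5^2 = 30

30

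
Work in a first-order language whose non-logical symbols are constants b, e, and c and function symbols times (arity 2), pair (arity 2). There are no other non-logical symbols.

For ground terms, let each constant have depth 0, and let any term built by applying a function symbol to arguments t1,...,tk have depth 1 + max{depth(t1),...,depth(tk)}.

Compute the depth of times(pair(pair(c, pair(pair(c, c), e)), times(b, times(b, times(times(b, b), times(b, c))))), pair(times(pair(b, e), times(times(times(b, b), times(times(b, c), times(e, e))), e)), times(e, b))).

7

depth(pair(c, c)) = 1 + max(0, 0) = 1
depth(pair(pair(c, c), e)) = 1 + max(1, 0) = 2
depth(pair(c, pair(pair(c, c), e))) = 1 + max(0, 2) = 3
depth(times(b, b)) = 1 + max(0, 0) = 1
depth(times(b, c)) = 1 + max(0, 0) = 1
depth(times(times(b, b), times(b, c))) = 1 + max(1, 1) = 2
depth(times(b, times(times(b, b), times(b, c)))) = 1 + max(0, 2) = 3
depth(times(b, times(b, times(times(b, b), times(b, c))))) = 1 + max(0, 3) = 4
depth(pair(pair(c, pair(pair(c, c), e)), times(b, times(b, times(times(b, b), times(b, c)))))) = 1 + max(3, 4) = 5
depth(pair(b, e)) = 1 + max(0, 0) = 1
depth(times(e, e)) = 1 + max(0, 0) = 1
depth(times(times(b, c), times(e, e))) = 1 + max(1, 1) = 2
depth(times(times(b, b), times(times(b, c), times(e, e)))) = 1 + max(1, 2) = 3
depth(times(times(times(b, b), times(times(b, c), times(e, e))), e)) = 1 + max(3, 0) = 4
depth(times(pair(b, e), times(times(times(b, b), times(times(b, c), times(e, e))), e))) = 1 + max(1, 4) = 5
depth(times(e, b)) = 1 + max(0, 0) = 1
depth(pair(times(pair(b, e), times(times(times(b, b), times(times(b, c), times(e, e))), e)), times(e, b))) = 1 + max(5, 1) = 6
depth(times(pair(pair(c, pair(pair(c, c), e)), times(b, times(b, times(times(b, b), times(b, c))))), pair(times(pair(b, e), times(times(times(b, b), times(times(b, c), times(e, e))), e)), times(e, b)))) = 1 + max(5, 6) = 7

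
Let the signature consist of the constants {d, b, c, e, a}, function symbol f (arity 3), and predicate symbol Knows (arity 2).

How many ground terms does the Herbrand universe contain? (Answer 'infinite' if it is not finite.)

The signature has at least one function symbol (f, arity 3) and at least one constant (d).
Iterating f gives infinitely many distinct ground terms: d, f(d, d, d), f(f(d, d, d), f(d, d, d), f(d, d, d)), ...
So the Herbrand universe is infinite.

infinite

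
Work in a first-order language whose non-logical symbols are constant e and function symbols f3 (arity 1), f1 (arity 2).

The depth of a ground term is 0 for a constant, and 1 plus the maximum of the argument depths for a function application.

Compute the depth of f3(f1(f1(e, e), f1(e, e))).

depth(f1(e, e)) = 1 + max(0, 0) = 1
depth(f1(f1(e, e), f1(e, e))) = 1 + max(1, 1) = 2
depth(f3(f1(f1(e, e), f1(e, e)))) = 1 + depth(f1(f1(e, e), f1(e, e))) = 1 + 2 = 3

3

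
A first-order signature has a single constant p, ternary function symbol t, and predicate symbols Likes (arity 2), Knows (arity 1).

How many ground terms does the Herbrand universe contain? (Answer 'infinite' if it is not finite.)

The signature has at least one function symbol (t, arity 3) and at least one constant (p).
Iterating t gives infinitely many distinct ground terms: p, t(p, p, p), t(t(p, p, p), t(p, p, p), t(p, p, p)), ...
So the Herbrand universe is infinite.

infinite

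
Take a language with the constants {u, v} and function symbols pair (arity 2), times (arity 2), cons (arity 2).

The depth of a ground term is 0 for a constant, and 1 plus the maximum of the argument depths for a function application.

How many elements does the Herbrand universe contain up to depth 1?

14

Count level by level. With function symbols pair/2, times/2, cons/2, the terms of depth ≤ k are the 2 constants together with each function applied to depth-≤(k−1) tuples, so N_k = 2 + N_{k-1}^2 + N_{k-1}^2 + N_{k-1}^2.
N_0 = 2
N_1 = 2 + 2^2 + 2^2 + 2^2 = 14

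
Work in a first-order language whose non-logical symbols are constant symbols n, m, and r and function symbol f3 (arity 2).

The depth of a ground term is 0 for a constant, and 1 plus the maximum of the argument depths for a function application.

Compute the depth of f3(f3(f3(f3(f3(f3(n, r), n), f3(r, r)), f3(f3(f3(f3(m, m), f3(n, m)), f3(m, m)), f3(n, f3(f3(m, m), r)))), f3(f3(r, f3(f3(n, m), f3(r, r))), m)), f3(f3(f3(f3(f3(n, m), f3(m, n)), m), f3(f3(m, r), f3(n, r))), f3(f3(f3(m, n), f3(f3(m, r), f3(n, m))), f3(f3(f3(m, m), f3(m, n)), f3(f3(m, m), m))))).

depth(f3(n, r)) = 1 + max(0, 0) = 1
depth(f3(f3(n, r), n)) = 1 + max(1, 0) = 2
depth(f3(r, r)) = 1 + max(0, 0) = 1
depth(f3(f3(f3(n, r), n), f3(r, r))) = 1 + max(2, 1) = 3
depth(f3(m, m)) = 1 + max(0, 0) = 1
depth(f3(n, m)) = 1 + max(0, 0) = 1
depth(f3(f3(m, m), f3(n, m))) = 1 + max(1, 1) = 2
depth(f3(f3(f3(m, m), f3(n, m)), f3(m, m))) = 1 + max(2, 1) = 3
depth(f3(f3(m, m), r)) = 1 + max(1, 0) = 2
depth(f3(n, f3(f3(m, m), r))) = 1 + max(0, 2) = 3
depth(f3(f3(f3(f3(m, m), f3(n, m)), f3(m, m)), f3(n, f3(f3(m, m), r)))) = 1 + max(3, 3) = 4
depth(f3(f3(f3(f3(n, r), n), f3(r, r)), f3(f3(f3(f3(m, m), f3(n, m)), f3(m, m)), f3(n, f3(f3(m, m), r))))) = 1 + max(3, 4) = 5
depth(f3(f3(n, m), f3(r, r))) = 1 + max(1, 1) = 2
depth(f3(r, f3(f3(n, m), f3(r, r)))) = 1 + max(0, 2) = 3
depth(f3(f3(r, f3(f3(n, m), f3(r, r))), m)) = 1 + max(3, 0) = 4
depth(f3(f3(f3(f3(f3(n, r), n), f3(r, r)), f3(f3(f3(f3(m, m), f3(n, m)), f3(m, m)), f3(n, f3(f3(m, m), r)))), f3(f3(r, f3(f3(n, m), f3(r, r))), m))) = 1 + max(5, 4) = 6
depth(f3(m, n)) = 1 + max(0, 0) = 1
depth(f3(f3(n, m), f3(m, n))) = 1 + max(1, 1) = 2
depth(f3(f3(f3(n, m), f3(m, n)), m)) = 1 + max(2, 0) = 3
depth(f3(m, r)) = 1 + max(0, 0) = 1
depth(f3(f3(m, r), f3(n, r))) = 1 + max(1, 1) = 2
depth(f3(f3(f3(f3(n, m), f3(m, n)), m), f3(f3(m, r), f3(n, r)))) = 1 + max(3, 2) = 4
depth(f3(f3(m, r), f3(n, m))) = 1 + max(1, 1) = 2
depth(f3(f3(m, n), f3(f3(m, r), f3(n, m)))) = 1 + max(1, 2) = 3
depth(f3(f3(m, m), f3(m, n))) = 1 + max(1, 1) = 2
depth(f3(f3(m, m), m)) = 1 + max(1, 0) = 2
depth(f3(f3(f3(m, m), f3(m, n)), f3(f3(m, m), m))) = 1 + max(2, 2) = 3
depth(f3(f3(f3(m, n), f3(f3(m, r), f3(n, m))), f3(f3(f3(m, m), f3(m, n)), f3(f3(m, m), m)))) = 1 + max(3, 3) = 4
depth(f3(f3(f3(f3(f3(n, m), f3(m, n)), m), f3(f3(m, r), f3(n, r))), f3(f3(f3(m, n), f3(f3(m, r), f3(n, m))), f3(f3(f3(m, m), f3(m, n)), f3(f3(m, m), m))))) = 1 + max(4, 4) = 5
depth(f3(f3(f3(f3(f3(f3(n, r), n), f3(r, r)), f3(f3(f3(f3(m, m), f3(n, m)), f3(m, m)), f3(n, f3(f3(m, m), r)))), f3(f3(r, f3(f3(n, m), f3(r, r))), m)), f3(f3(f3(f3(f3(n, m), f3(m, n)), m), f3(f3(m, r), f3(n, r))), f3(f3(f3(m, n), f3(f3(m, r), f3(n, m))), f3(f3(f3(m, m), f3(m, n)), f3(f3(m, m), m)))))) = 1 + max(6, 5) = 7

7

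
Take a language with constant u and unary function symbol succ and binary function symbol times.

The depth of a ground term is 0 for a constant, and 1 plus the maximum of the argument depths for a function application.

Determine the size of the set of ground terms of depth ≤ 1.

If N_k denotes the number of depth-≤k ground terms, the 1 constant gives N_0 = 1, and each function symbol of arity r contributes N_{k-1}^r new terms at level k: N_k = 1 + N_{k-1} + N_{k-1}^2.
N_0 = 1
N_1 = 1 + 1 + 1^2 = 3
Explicitly: u, succ(u), times(u, u).

3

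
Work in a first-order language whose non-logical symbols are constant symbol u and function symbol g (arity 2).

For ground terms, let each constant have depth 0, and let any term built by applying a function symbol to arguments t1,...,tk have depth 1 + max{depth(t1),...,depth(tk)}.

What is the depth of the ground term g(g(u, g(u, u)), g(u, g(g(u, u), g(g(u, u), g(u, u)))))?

depth(g(u, u)) = 1 + max(0, 0) = 1
depth(g(u, g(u, u))) = 1 + max(0, 1) = 2
depth(g(g(u, u), g(u, u))) = 1 + max(1, 1) = 2
depth(g(g(u, u), g(g(u, u), g(u, u)))) = 1 + max(1, 2) = 3
depth(g(u, g(g(u, u), g(g(u, u), g(u, u))))) = 1 + max(0, 3) = 4
depth(g(g(u, g(u, u)), g(u, g(g(u, u), g(g(u, u), g(u, u)))))) = 1 + max(2, 4) = 5

5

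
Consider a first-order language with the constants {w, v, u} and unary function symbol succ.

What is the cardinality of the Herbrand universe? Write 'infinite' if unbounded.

The signature has at least one function symbol (succ, arity 1) and at least one constant (w).
Iterating succ gives infinitely many distinct ground terms: w, succ(w), succ(succ(w)), ...
So the Herbrand universe is infinite.

infinite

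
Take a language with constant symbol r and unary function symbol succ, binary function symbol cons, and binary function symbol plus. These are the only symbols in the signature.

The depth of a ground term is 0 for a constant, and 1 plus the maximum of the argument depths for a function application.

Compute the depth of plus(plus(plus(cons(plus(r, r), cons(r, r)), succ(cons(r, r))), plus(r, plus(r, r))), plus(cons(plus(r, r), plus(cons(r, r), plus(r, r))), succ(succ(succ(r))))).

depth(plus(r, r)) = 1 + max(0, 0) = 1
depth(cons(r, r)) = 1 + max(0, 0) = 1
depth(cons(plus(r, r), cons(r, r))) = 1 + max(1, 1) = 2
depth(succ(cons(r, r))) = 1 + depth(cons(r, r)) = 1 + 1 = 2
depth(plus(cons(plus(r, r), cons(r, r)), succ(cons(r, r)))) = 1 + max(2, 2) = 3
depth(plus(r, plus(r, r))) = 1 + max(0, 1) = 2
depth(plus(plus(cons(plus(r, r), cons(r, r)), succ(cons(r, r))), plus(r, plus(r, r)))) = 1 + max(3, 2) = 4
depth(plus(cons(r, r), plus(r, r))) = 1 + max(1, 1) = 2
depth(cons(plus(r, r), plus(cons(r, r), plus(r, r)))) = 1 + max(1, 2) = 3
depth(succ(r)) = 1 + depth(r) = 1 + 0 = 1
depth(succ(succ(r))) = 1 + depth(succ(r)) = 1 + 1 = 2
depth(succ(succ(succ(r)))) = 1 + depth(succ(succ(r))) = 1 + 2 = 3
depth(plus(cons(plus(r, r), plus(cons(r, r), plus(r, r))), succ(succ(succ(r))))) = 1 + max(3, 3) = 4
depth(plus(plus(plus(cons(plus(r, r), cons(r, r)), succ(cons(r, r))), plus(r, plus(r, r))), plus(cons(plus(r, r), plus(cons(r, r), plus(r, r))), succ(succ(succ(r)))))) = 1 + max(4, 4) = 5

5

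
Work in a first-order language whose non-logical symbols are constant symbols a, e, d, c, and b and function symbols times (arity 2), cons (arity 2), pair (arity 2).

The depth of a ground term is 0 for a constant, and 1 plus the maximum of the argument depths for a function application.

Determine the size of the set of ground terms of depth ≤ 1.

80

Count level by level. With function symbols times/2, cons/2, pair/2, the terms of depth ≤ k are the 5 constants together with each function applied to depth-≤(k−1) tuples, so N_k = 5 + N_{k-1}^2 + N_{k-1}^2 + N_{k-1}^2.
N_0 = 5
N_1 = 5 + 5^2 + 5^2 + 5^2 = 80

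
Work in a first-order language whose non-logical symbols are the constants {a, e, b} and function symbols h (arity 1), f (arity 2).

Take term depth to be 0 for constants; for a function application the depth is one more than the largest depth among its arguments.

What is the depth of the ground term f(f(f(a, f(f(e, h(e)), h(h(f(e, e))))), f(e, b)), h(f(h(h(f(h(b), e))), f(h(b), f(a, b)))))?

7

depth(h(e)) = 1 + depth(e) = 1 + 0 = 1
depth(f(e, h(e))) = 1 + max(0, 1) = 2
depth(f(e, e)) = 1 + max(0, 0) = 1
depth(h(f(e, e))) = 1 + depth(f(e, e)) = 1 + 1 = 2
depth(h(h(f(e, e)))) = 1 + depth(h(f(e, e))) = 1 + 2 = 3
depth(f(f(e, h(e)), h(h(f(e, e))))) = 1 + max(2, 3) = 4
depth(f(a, f(f(e, h(e)), h(h(f(e, e)))))) = 1 + max(0, 4) = 5
depth(f(e, b)) = 1 + max(0, 0) = 1
depth(f(f(a, f(f(e, h(e)), h(h(f(e, e))))), f(e, b))) = 1 + max(5, 1) = 6
depth(h(b)) = 1 + depth(b) = 1 + 0 = 1
depth(f(h(b), e)) = 1 + max(1, 0) = 2
depth(h(f(h(b), e))) = 1 + depth(f(h(b), e)) = 1 + 2 = 3
depth(h(h(f(h(b), e)))) = 1 + depth(h(f(h(b), e))) = 1 + 3 = 4
depth(f(a, b)) = 1 + max(0, 0) = 1
depth(f(h(b), f(a, b))) = 1 + max(1, 1) = 2
depth(f(h(h(f(h(b), e))), f(h(b), f(a, b)))) = 1 + max(4, 2) = 5
depth(h(f(h(h(f(h(b), e))), f(h(b), f(a, b))))) = 1 + depth(f(h(h(f(h(b), e))), f(h(b), f(a, b)))) = 1 + 5 = 6
depth(f(f(f(a, f(f(e, h(e)), h(h(f(e, e))))), f(e, b)), h(f(h(h(f(h(b), e))), f(h(b), f(a, b)))))) = 1 + max(6, 6) = 7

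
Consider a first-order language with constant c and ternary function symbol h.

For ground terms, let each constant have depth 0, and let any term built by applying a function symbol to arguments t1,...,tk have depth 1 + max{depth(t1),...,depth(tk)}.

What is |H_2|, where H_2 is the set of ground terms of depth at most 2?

9

Write N_k for the number of ground terms of depth ≤ k. A term of depth ≤ k is either a constant or a function symbol applied to arguments of depth ≤ k−1, so N_k = 1 + N_{k-1}^3.
N_0 = 1
N_1 = 1 + 1^3 = 2
N_2 = 1 + 2^3 = 9
Explicitly: c, h(c, c, c), h(c, c, h(c, c, c)), h(c, h(c, c, c), c), h(c, h(c, c, c), h(c, c, c)), h(h(c, c, c), c, c), h(h(c, c, c), c, h(c, c, c)), h(h(c, c, c), h(c, c, c), c), h(h(c, c, c), h(c, c, c), h(c, c, c)).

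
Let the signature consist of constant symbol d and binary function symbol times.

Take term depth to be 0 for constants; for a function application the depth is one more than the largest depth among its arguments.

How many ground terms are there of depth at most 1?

If N_k denotes the number of depth-≤k ground terms, the 1 constant gives N_0 = 1, and each function symbol of arity r contributes N_{k-1}^r new terms at level k: N_k = 1 + N_{k-1}^2.
N_0 = 1
N_1 = 1 + 1^2 = 2

2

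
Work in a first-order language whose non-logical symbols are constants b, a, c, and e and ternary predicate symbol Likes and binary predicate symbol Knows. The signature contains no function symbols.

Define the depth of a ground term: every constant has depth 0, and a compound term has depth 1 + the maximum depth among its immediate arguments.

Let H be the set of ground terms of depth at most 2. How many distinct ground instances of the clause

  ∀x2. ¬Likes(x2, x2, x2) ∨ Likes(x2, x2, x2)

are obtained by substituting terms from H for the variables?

Ground terms of depth ≤ 2:
  With no function symbols every ground term is a constant, so there are exactly 4 ground terms at every depth bound.
  N_0 = 4
  N_1 = 4
  N_2 = 4
  Explicitly: b, a, c, e.
So there are 4 ground terms available for substitution.
There is 1 variable to instantiate (x2),  occurring in at least one literal, so different choices give different ground instances.
Number of ground instances = 4.

4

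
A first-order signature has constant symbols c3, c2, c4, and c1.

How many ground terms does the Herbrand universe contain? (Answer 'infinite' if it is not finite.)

4

There are no function symbols, so every ground term is one of the 4 constants.
The Herbrand universe is {c3, c2, c4, c1}, which is finite with 4 elements.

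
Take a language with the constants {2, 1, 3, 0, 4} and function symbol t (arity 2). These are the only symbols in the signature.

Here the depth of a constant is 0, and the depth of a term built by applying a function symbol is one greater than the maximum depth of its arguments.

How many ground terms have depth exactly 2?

Write N_k for the number of ground terms of depth ≤ k. A term of depth ≤ k is either a constant or a function symbol applied to arguments of depth ≤ k−1, so N_k = 5 + N_{k-1}^2.
N_0 = 5
N_1 = 5 + 5^2 = 30
N_2 = 5 + 30^2 = 905
Terms of depth exactly 2: N_2 − N_1 = 905 − 30 = 875.

875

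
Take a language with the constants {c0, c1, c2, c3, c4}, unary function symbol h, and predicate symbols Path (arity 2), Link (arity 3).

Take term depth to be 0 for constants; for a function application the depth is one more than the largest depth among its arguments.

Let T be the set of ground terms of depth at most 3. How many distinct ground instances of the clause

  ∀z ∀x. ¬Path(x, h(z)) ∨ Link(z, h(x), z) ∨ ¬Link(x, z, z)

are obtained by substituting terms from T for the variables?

400

Ground terms of depth ≤ 3:
  Let N_k count ground terms of depth at most k. Each non-constant term of depth ≤ k is some function symbol applied to depth-≤(k−1) arguments, giving N_k = 5 + N_{k-1}.
  N_0 = 5
  N_1 = 5 + 5 = 10
  N_2 = 5 + 10 = 15
  N_3 = 5 + 15 = 20
So there are 20 ground terms available for substitution.
The body mentions every one of the 2 quantified variables; since ground terms form a free algebra, no two substitutions collapse to the same formula.
Number of ground instances = 20^2 = 400.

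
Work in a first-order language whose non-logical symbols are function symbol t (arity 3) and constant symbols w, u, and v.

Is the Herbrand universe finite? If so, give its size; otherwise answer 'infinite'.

infinite

The signature has at least one function symbol (t, arity 3) and at least one constant (w).
Iterating t gives infinitely many distinct ground terms: w, t(w, w, w), t(t(w, w, w), t(w, w, w), t(w, w, w)), ...
So the Herbrand universe is infinite.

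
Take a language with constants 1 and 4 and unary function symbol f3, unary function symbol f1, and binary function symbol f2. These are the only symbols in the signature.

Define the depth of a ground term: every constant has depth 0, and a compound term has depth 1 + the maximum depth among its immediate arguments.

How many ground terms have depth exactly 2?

Count level by level. With function symbols f3/1, f1/1, f2/2, the terms of depth ≤ k are the 2 constants together with each function applied to depth-≤(k−1) tuples, so N_k = 2 + N_{k-1} + N_{k-1} + N_{k-1}^2.
N_0 = 2
N_1 = 2 + 2 + 2 + 2^2 = 10
N_2 = 2 + 10 + 10 + 10^2 = 122
Terms of depth exactly 2: N_2 − N_1 = 122 − 10 = 112.

112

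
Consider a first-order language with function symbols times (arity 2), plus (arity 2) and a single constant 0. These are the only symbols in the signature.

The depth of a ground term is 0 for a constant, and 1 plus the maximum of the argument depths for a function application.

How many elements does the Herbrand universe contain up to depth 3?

Let N_k count ground terms of depth at most k. Each non-constant term of depth ≤ k is some function symbol applied to depth-≤(k−1) arguments, giving N_k = 1 + N_{k-1}^2 + N_{k-1}^2.
N_0 = 1
N_1 = 1 + 1^2 + 1^2 = 3
N_2 = 1 + 3^2 + 3^2 = 19
N_3 = 1 + 19^2 + 19^2 = 723

723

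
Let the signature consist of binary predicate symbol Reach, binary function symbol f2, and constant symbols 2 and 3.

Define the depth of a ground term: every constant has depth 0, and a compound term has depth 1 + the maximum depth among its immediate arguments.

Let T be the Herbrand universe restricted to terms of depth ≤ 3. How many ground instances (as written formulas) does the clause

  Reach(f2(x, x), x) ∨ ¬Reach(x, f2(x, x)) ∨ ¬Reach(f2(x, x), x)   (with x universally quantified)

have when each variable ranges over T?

1446

Ground terms of depth ≤ 3:
  Let N_k count ground terms of depth at most k. Each non-constant term of depth ≤ k is some function symbol applied to depth-≤(k−1) arguments, giving N_k = 2 + N_{k-1}^2.
  N_0 = 2
  N_1 = 2 + 2^2 = 6
  N_2 = 2 + 6^2 = 38
  N_3 = 2 + 38^2 = 1446
So there are 1446 ground terms available for substitution.
The clause has 1 distinct variable (x), which appears in the body. In the free term algebra distinct substitutions yield syntactically distinct ground instances.
Number of ground instances = 1446.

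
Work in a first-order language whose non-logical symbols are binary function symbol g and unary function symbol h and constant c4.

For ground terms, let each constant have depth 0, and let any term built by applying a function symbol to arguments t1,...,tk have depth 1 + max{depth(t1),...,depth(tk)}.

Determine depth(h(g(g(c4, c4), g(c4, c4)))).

3

depth(g(c4, c4)) = 1 + max(0, 0) = 1
depth(g(g(c4, c4), g(c4, c4))) = 1 + max(1, 1) = 2
depth(h(g(g(c4, c4), g(c4, c4)))) = 1 + depth(g(g(c4, c4), g(c4, c4))) = 1 + 2 = 3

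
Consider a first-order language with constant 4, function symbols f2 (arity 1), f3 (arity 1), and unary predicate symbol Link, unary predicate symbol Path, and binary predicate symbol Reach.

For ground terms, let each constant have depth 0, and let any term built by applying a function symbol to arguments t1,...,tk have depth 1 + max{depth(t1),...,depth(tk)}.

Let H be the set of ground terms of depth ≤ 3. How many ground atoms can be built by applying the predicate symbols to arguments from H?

255

First count ground terms of depth ≤ 3.
Count level by level. With function symbols f2/1, f3/1, the terms of depth ≤ k are the 1 constant together with each function applied to depth-≤(k−1) tuples, so N_k = 1 + N_{k-1} + N_{k-1}.
N_0 = 1
N_1 = 1 + 1 + 1 = 3
N_2 = 1 + 3 + 3 = 7
N_3 = 1 + 7 + 7 = 15
So |H| = 15.
Each predicate of arity r yields |H|^r ground atoms (one per choice of an r-tuple from H):
  Link: 15;  Path: 15;  Reach: 15^2 = 225
Total ground atoms: 15 + 15 + 225 = 255.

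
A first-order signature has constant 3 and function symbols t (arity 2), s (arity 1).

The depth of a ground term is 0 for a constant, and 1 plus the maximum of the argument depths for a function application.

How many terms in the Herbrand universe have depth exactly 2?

Count level by level. With function symbols t/2, s/1, the terms of depth ≤ k are the 1 constant together with each function applied to depth-≤(k−1) tuples, so N_k = 1 + N_{k-1}^2 + N_{k-1}.
N_0 = 1
N_1 = 1 + 1^2 + 1 = 3
N_2 = 1 + 3^2 + 3 = 13
Terms of depth exactly 2: N_2 − N_1 = 13 − 3 = 10.

10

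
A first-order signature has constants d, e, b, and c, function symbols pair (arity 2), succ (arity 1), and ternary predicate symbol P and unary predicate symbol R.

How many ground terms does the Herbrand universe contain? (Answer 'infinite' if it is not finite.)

infinite

The signature has at least one function symbol (pair, arity 2) and at least one constant (d).
Iterating pair gives infinitely many distinct ground terms: d, pair(d, d), pair(pair(d, d), pair(d, d)), ...
So the Herbrand universe is infinite.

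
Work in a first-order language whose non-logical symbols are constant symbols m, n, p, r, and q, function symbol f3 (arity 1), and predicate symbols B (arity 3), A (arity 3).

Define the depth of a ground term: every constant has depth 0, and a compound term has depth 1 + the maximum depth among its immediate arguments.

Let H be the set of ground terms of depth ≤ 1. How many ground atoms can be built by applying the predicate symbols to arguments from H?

2000

First count ground terms of depth ≤ 1.
If N_k denotes the number of depth-≤k ground terms, the 5 constants give N_0 = 5, and each function symbol of arity r contributes N_{k-1}^r new terms at level k: N_k = 5 + N_{k-1}.
N_0 = 5
N_1 = 5 + 5 = 10
So |H| = 10.
Each predicate of arity r yields |H|^r ground atoms (one per choice of an r-tuple from H):
  B: 10^3 = 1000;  A: 10^3 = 1000
Total ground atoms: 1000 + 1000 = 2000.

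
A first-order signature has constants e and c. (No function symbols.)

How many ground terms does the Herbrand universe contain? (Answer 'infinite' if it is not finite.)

2

There are no function symbols, so every ground term is one of the 2 constants.
The Herbrand universe is {e, c}, which is finite with 2 elements.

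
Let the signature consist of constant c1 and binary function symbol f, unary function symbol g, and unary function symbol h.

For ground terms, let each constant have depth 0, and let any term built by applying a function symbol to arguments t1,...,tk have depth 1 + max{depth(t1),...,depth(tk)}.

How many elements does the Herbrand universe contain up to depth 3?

676

If N_k denotes the number of depth-≤k ground terms, the 1 constant gives N_0 = 1, and each function symbol of arity r contributes N_{k-1}^r new terms at level k: N_k = 1 + N_{k-1}^2 + N_{k-1} + N_{k-1}.
N_0 = 1
N_1 = 1 + 1^2 + 1 + 1 = 4
N_2 = 1 + 4^2 + 4 + 4 = 25
N_3 = 1 + 25^2 + 25 + 25 = 676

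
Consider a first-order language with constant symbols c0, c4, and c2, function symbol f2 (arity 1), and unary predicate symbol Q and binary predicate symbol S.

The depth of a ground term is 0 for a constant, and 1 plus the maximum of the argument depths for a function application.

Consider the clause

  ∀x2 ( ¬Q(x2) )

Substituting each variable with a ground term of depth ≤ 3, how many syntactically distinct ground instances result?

Ground terms of depth ≤ 3:
  Count level by level. With function symbols f2/1, the terms of depth ≤ k are the 3 constants together with each function applied to depth-≤(k−1) tuples, so N_k = 3 + N_{k-1}.
  N_0 = 3
  N_1 = 3 + 3 = 6
  N_2 = 3 + 6 = 9
  N_3 = 3 + 9 = 12
So there are 12 ground terms available for substitution.
There is 1 variable to instantiate (x2),  occurring in at least one literal, so different choices give different ground instances.
Number of ground instances = 12.

12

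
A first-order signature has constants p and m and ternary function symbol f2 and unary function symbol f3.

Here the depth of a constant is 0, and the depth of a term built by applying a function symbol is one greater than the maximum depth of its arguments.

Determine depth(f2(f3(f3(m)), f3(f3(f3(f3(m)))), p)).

depth(f3(m)) = 1 + depth(m) = 1 + 0 = 1
depth(f3(f3(m))) = 1 + depth(f3(m)) = 1 + 1 = 2
depth(f3(f3(f3(m)))) = 1 + depth(f3(f3(m))) = 1 + 2 = 3
depth(f3(f3(f3(f3(m))))) = 1 + depth(f3(f3(f3(m)))) = 1 + 3 = 4
depth(f2(f3(f3(m)), f3(f3(f3(f3(m)))), p)) = 1 + max(2, 4, 0) = 5

5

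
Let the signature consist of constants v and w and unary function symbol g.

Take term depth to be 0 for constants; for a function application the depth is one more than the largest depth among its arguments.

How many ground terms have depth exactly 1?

Let N_k count ground terms of depth at most k. Each non-constant term of depth ≤ k is some function symbol applied to depth-≤(k−1) arguments, giving N_k = 2 + N_{k-1}.
N_0 = 2
N_1 = 2 + 2 = 4
Terms of depth exactly 1: N_1 − N_0 = 4 − 2 = 2.

2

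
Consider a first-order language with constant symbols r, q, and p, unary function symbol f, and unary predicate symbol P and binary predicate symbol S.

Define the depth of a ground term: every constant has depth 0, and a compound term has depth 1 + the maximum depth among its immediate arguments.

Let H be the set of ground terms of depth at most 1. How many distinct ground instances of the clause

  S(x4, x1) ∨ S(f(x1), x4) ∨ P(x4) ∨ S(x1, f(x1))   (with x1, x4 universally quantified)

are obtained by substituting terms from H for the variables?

Ground terms of depth ≤ 1:
  Let N_k count ground terms of depth at most k. Each non-constant term of depth ≤ k is some function symbol applied to depth-≤(k−1) arguments, giving N_k = 3 + N_{k-1}.
  N_0 = 3
  N_1 = 3 + 3 = 6
So there are 6 ground terms available for substitution.
The clause has 2 distinct variables (x1, x4), each appearing in the body. In the free term algebra distinct substitutions yield syntactically distinct ground instances.
Number of ground instances = 6^2 = 36.

36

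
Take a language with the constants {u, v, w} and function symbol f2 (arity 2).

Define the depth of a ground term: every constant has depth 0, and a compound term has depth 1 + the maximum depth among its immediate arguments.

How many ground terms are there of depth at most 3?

Write N_k for the number of ground terms of depth ≤ k. A term of depth ≤ k is either a constant or a function symbol applied to arguments of depth ≤ k−1, so N_k = 3 + N_{k-1}^2.
N_0 = 3
N_1 = 3 + 3^2 = 12
N_2 = 3 + 12^2 = 147
N_3 = 3 + 147^2 = 21612

21612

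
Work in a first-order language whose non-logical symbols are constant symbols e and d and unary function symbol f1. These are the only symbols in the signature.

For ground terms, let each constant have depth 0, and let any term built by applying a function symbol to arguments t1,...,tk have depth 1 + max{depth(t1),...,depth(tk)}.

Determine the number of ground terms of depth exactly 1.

If N_k denotes the number of depth-≤k ground terms, the 2 constants give N_0 = 2, and each function symbol of arity r contributes N_{k-1}^r new terms at level k: N_k = 2 + N_{k-1}.
N_0 = 2
N_1 = 2 + 2 = 4
Terms of depth exactly 1: N_1 − N_0 = 4 − 2 = 2.

2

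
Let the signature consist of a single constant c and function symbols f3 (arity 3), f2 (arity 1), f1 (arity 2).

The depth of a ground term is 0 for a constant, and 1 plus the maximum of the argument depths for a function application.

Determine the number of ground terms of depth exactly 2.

81

Let N_k = |{terms of depth ≤ k}|. Then N_0 = 1 and N_k = 1 + N_{k-1}^3 + N_{k-1} + N_{k-1}^2 for k ≥ 1 (one summand per function symbol, arity giving the exponent).
N_0 = 1
N_1 = 1 + 1^3 + 1 + 1^2 = 4
N_2 = 1 + 4^3 + 4 + 4^2 = 85
Terms of depth exactly 2: N_2 − N_1 = 85 − 4 = 81.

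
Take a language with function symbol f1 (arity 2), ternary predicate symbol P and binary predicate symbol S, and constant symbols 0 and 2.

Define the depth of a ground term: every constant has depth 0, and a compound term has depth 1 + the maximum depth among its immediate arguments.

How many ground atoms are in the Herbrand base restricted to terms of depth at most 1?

First count ground terms of depth ≤ 1.
Let N_k = |{terms of depth ≤ k}|. Then N_0 = 2 and N_k = 2 + N_{k-1}^2 for k ≥ 1 (one summand per function symbol, arity giving the exponent).
N_0 = 2
N_1 = 2 + 2^2 = 6
Explicitly: 0, 2, f1(0, 0), f1(0, 2), f1(2, 0), f1(2, 2).
So |H| = 6.
For each predicate symbol, the number of ground atoms is |H| raised to its arity; summing:
  P: 6^3 = 216;  S: 6^2 = 36
Total ground atoms: 216 + 36 = 252.

252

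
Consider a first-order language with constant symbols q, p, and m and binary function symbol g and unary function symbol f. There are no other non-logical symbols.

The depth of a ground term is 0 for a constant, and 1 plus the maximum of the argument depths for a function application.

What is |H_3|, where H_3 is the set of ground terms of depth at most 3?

59295

Write N_k for the number of ground terms of depth ≤ k. A term of depth ≤ k is either a constant or a function symbol applied to arguments of depth ≤ k−1, so N_k = 3 + N_{k-1}^2 + N_{k-1}.
N_0 = 3
N_1 = 3 + 3^2 + 3 = 15
N_2 = 3 + 15^2 + 15 = 243
N_3 = 3 + 243^2 + 243 = 59295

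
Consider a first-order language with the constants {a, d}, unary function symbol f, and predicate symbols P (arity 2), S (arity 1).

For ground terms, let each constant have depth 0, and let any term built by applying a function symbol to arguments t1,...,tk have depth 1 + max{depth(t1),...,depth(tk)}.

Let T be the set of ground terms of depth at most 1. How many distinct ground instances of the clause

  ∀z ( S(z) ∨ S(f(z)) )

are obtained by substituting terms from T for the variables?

Ground terms of depth ≤ 1:
  Let N_k count ground terms of depth at most k. Each non-constant term of depth ≤ k is some function symbol applied to depth-≤(k−1) arguments, giving N_k = 2 + N_{k-1}.
  N_0 = 2
  N_1 = 2 + 2 = 4
  Explicitly: a, d, f(a), f(d).
So there are 4 ground terms available for substitution.
The variable z ranges independently over the available ground terms, and distinct assignments produce distinct instances.
Number of ground instances = 4.

4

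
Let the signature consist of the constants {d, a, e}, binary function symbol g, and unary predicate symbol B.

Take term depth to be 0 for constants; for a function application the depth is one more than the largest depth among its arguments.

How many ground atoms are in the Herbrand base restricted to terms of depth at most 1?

First count ground terms of depth ≤ 1.
Let N_k count ground terms of depth at most k. Each non-constant term of depth ≤ k is some function symbol applied to depth-≤(k−1) arguments, giving N_k = 3 + N_{k-1}^2.
N_0 = 3
N_1 = 3 + 3^2 = 12
Explicitly: d, a, e, g(d, d), g(d, a), g(d, e), g(a, d), g(a, a), g(a, e), g(e, d), g(e, a), g(e, e).
So |H| = 12.
For each predicate symbol, the number of ground atoms is |H| raised to its arity; summing:
  B: 12
Total ground atoms: 12.

12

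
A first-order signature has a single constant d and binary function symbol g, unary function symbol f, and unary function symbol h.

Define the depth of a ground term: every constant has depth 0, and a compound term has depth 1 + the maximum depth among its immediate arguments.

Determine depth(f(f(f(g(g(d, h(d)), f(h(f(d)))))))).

7

depth(h(d)) = 1 + depth(d) = 1 + 0 = 1
depth(g(d, h(d))) = 1 + max(0, 1) = 2
depth(f(d)) = 1 + depth(d) = 1 + 0 = 1
depth(h(f(d))) = 1 + depth(f(d)) = 1 + 1 = 2
depth(f(h(f(d)))) = 1 + depth(h(f(d))) = 1 + 2 = 3
depth(g(g(d, h(d)), f(h(f(d))))) = 1 + max(2, 3) = 4
depth(f(g(g(d, h(d)), f(h(f(d)))))) = 1 + depth(g(g(d, h(d)), f(h(f(d))))) = 1 + 4 = 5
depth(f(f(g(g(d, h(d)), f(h(f(d))))))) = 1 + depth(f(g(g(d, h(d)), f(h(f(d)))))) = 1 + 5 = 6
depth(f(f(f(g(g(d, h(d)), f(h(f(d)))))))) = 1 + depth(f(f(g(g(d, h(d)), f(h(f(d))))))) = 1 + 6 = 7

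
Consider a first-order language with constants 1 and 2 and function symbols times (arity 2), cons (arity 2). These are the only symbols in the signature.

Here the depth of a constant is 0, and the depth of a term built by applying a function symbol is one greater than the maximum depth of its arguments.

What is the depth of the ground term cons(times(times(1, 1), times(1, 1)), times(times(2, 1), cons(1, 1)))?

depth(times(1, 1)) = 1 + max(0, 0) = 1
depth(times(times(1, 1), times(1, 1))) = 1 + max(1, 1) = 2
depth(times(2, 1)) = 1 + max(0, 0) = 1
depth(cons(1, 1)) = 1 + max(0, 0) = 1
depth(times(times(2, 1), cons(1, 1))) = 1 + max(1, 1) = 2
depth(cons(times(times(1, 1), times(1, 1)), times(times(2, 1), cons(1, 1)))) = 1 + max(2, 2) = 3

3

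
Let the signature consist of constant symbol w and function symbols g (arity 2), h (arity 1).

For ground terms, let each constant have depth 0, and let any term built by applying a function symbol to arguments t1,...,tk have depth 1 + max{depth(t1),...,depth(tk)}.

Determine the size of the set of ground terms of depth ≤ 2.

Let N_k count ground terms of depth at most k. Each non-constant term of depth ≤ k is some function symbol applied to depth-≤(k−1) arguments, giving N_k = 1 + N_{k-1}^2 + N_{k-1}.
N_0 = 1
N_1 = 1 + 1^2 + 1 = 3
N_2 = 1 + 3^2 + 3 = 13

13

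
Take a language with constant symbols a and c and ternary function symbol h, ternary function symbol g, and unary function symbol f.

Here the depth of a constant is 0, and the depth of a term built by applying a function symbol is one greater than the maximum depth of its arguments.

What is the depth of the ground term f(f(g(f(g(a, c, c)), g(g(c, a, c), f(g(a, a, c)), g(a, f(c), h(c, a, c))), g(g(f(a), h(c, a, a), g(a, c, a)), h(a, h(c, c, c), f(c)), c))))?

6

depth(g(a, c, c)) = 1 + max(0, 0, 0) = 1
depth(f(g(a, c, c))) = 1 + depth(g(a, c, c)) = 1 + 1 = 2
depth(g(c, a, c)) = 1 + max(0, 0, 0) = 1
depth(g(a, a, c)) = 1 + max(0, 0, 0) = 1
depth(f(g(a, a, c))) = 1 + depth(g(a, a, c)) = 1 + 1 = 2
depth(f(c)) = 1 + depth(c) = 1 + 0 = 1
depth(h(c, a, c)) = 1 + max(0, 0, 0) = 1
depth(g(a, f(c), h(c, a, c))) = 1 + max(0, 1, 1) = 2
depth(g(g(c, a, c), f(g(a, a, c)), g(a, f(c), h(c, a, c)))) = 1 + max(1, 2, 2) = 3
depth(f(a)) = 1 + depth(a) = 1 + 0 = 1
depth(h(c, a, a)) = 1 + max(0, 0, 0) = 1
depth(g(a, c, a)) = 1 + max(0, 0, 0) = 1
depth(g(f(a), h(c, a, a), g(a, c, a))) = 1 + max(1, 1, 1) = 2
depth(h(c, c, c)) = 1 + max(0, 0, 0) = 1
depth(h(a, h(c, c, c), f(c))) = 1 + max(0, 1, 1) = 2
depth(g(g(f(a), h(c, a, a), g(a, c, a)), h(a, h(c, c, c), f(c)), c)) = 1 + max(2, 2, 0) = 3
depth(g(f(g(a, c, c)), g(g(c, a, c), f(g(a, a, c)), g(a, f(c), h(c, a, c))), g(g(f(a), h(c, a, a), g(a, c, a)), h(a, h(c, c, c), f(c)), c))) = 1 + max(2, 3, 3) = 4
depth(f(g(f(g(a, c, c)), g(g(c, a, c), f(g(a, a, c)), g(a, f(c), h(c, a, c))), g(g(f(a), h(c, a, a), g(a, c, a)), h(a, h(c, c, c), f(c)), c)))) = 1 + depth(g(f(g(a, c, c)), g(g(c, a, c), f(g(a, a, c)), g(a, f(c), h(c, a, c))), g(g(f(a), h(c, a, a), g(a, c, a)), h(a, h(c, c, c), f(c)), c))) = 1 + 4 = 5
depth(f(f(g(f(g(a, c, c)), g(g(c, a, c), f(g(a, a, c)), g(a, f(c), h(c, a, c))), g(g(f(a), h(c, a, a), g(a, c, a)), h(a, h(c, c, c), f(c)), c))))) = 1 + depth(f(g(f(g(a, c, c)), g(g(c, a, c), f(g(a, a, c)), g(a, f(c), h(c, a, c))), g(g(f(a), h(c, a, a), g(a, c, a)), h(a, h(c, c, c), f(c)), c)))) = 1 + 5 = 6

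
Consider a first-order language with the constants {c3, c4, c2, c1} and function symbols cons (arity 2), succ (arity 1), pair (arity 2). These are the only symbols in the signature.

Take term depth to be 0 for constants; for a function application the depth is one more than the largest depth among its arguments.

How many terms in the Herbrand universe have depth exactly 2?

3204

Let N_k count ground terms of depth at most k. Each non-constant term of depth ≤ k is some function symbol applied to depth-≤(k−1) arguments, giving N_k = 4 + N_{k-1}^2 + N_{k-1} + N_{k-1}^2.
N_0 = 4
N_1 = 4 + 4^2 + 4 + 4^2 = 40
N_2 = 4 + 40^2 + 40 + 40^2 = 3244
Terms of depth exactly 2: N_2 − N_1 = 3244 − 40 = 3204.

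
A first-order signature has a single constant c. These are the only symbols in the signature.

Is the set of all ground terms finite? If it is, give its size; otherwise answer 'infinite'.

There are no function symbols, so the only ground term is the single constant.
The Herbrand universe is {c}, finite with 1 element.

1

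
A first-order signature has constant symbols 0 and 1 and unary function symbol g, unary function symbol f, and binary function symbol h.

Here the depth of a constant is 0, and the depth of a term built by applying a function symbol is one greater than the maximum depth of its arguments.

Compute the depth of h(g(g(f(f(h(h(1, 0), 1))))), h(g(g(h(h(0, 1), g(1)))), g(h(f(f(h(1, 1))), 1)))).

7

depth(h(1, 0)) = 1 + max(0, 0) = 1
depth(h(h(1, 0), 1)) = 1 + max(1, 0) = 2
depth(f(h(h(1, 0), 1))) = 1 + depth(h(h(1, 0), 1)) = 1 + 2 = 3
depth(f(f(h(h(1, 0), 1)))) = 1 + depth(f(h(h(1, 0), 1))) = 1 + 3 = 4
depth(g(f(f(h(h(1, 0), 1))))) = 1 + depth(f(f(h(h(1, 0), 1)))) = 1 + 4 = 5
depth(g(g(f(f(h(h(1, 0), 1)))))) = 1 + depth(g(f(f(h(h(1, 0), 1))))) = 1 + 5 = 6
depth(h(0, 1)) = 1 + max(0, 0) = 1
depth(g(1)) = 1 + depth(1) = 1 + 0 = 1
depth(h(h(0, 1), g(1))) = 1 + max(1, 1) = 2
depth(g(h(h(0, 1), g(1)))) = 1 + depth(h(h(0, 1), g(1))) = 1 + 2 = 3
depth(g(g(h(h(0, 1), g(1))))) = 1 + depth(g(h(h(0, 1), g(1)))) = 1 + 3 = 4
depth(h(1, 1)) = 1 + max(0, 0) = 1
depth(f(h(1, 1))) = 1 + depth(h(1, 1)) = 1 + 1 = 2
depth(f(f(h(1, 1)))) = 1 + depth(f(h(1, 1))) = 1 + 2 = 3
depth(h(f(f(h(1, 1))), 1)) = 1 + max(3, 0) = 4
depth(g(h(f(f(h(1, 1))), 1))) = 1 + depth(h(f(f(h(1, 1))), 1)) = 1 + 4 = 5
depth(h(g(g(h(h(0, 1), g(1)))), g(h(f(f(h(1, 1))), 1)))) = 1 + max(4, 5) = 6
depth(h(g(g(f(f(h(h(1, 0), 1))))), h(g(g(h(h(0, 1), g(1)))), g(h(f(f(h(1, 1))), 1))))) = 1 + max(6, 6) = 7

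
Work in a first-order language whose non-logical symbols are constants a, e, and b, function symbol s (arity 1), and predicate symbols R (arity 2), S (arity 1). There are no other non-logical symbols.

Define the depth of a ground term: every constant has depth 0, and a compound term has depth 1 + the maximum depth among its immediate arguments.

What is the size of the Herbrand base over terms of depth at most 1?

42

First count ground terms of depth ≤ 1.
Count level by level. With function symbols s/1, the terms of depth ≤ k are the 3 constants together with each function applied to depth-≤(k−1) tuples, so N_k = 3 + N_{k-1}.
N_0 = 3
N_1 = 3 + 3 = 6
So |H| = 6.
For each predicate symbol, the number of ground atoms is |H| raised to its arity; summing:
  R: 6^2 = 36;  S: 6
Total ground atoms: 36 + 6 = 42.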